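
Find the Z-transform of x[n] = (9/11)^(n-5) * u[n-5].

Time-shifting property: if X(z) = Z{x[n]}, then Z{x[n-d]} = z^(-d) * X(z)
X(z) = z/(z - 9/11) for x[n] = (9/11)^n * u[n]
Z{x[n-5]} = z^(-5) * z/(z - 9/11) = z^(-4)/(z - 9/11)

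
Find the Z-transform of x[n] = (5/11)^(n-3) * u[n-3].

Time-shifting property: if X(z) = Z{x[n]}, then Z{x[n-d]} = z^(-d) * X(z)
X(z) = z/(z - 5/11) for x[n] = (5/11)^n * u[n]
Z{x[n-3]} = z^(-3) * z/(z - 5/11) = z^(-2)/(z - 5/11)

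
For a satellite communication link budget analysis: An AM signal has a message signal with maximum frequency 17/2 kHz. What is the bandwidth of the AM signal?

In AM (double-sideband), the bandwidth is twice the message frequency.
BW = 2 * f_m = 2 * 17/2 kHz = 17 kHz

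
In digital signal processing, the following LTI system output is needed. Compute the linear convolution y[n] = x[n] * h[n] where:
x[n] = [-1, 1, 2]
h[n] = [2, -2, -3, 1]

y[n] = sum_k x[k]*h[n-k]. Output length = len(x) + len(h) - 1 = 3 + 4 - 1 = 6.
y[0] = -1*2 = -2
y[1] = 1*2 + -1*-2 = 4
y[2] = 2*2 + 1*-2 + -1*-3 = 5
y[3] = 2*-2 + 1*-3 + -1*1 = -8
y[4] = 2*-3 + 1*1 = -5
y[5] = 2*1 = 2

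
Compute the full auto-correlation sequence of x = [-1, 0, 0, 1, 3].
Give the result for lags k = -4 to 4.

r_xx[k] = sum_m x[m]*x[m+k], indexed from 0, for k = -4 to 4:
  r_xx[-4] = x[4]*x[0] = -3
  r_xx[-3] = x[3]*x[0] + x[4]*x[1] = -1
  r_xx[-2] = x[2]*x[0] + x[3]*x[1] + x[4]*x[2] = 0
  r_xx[-1] = x[1]*x[0] + x[2]*x[1] + x[3]*x[2] + x[4]*x[3] = 3
  r_xx[0] = x[0]*x[0] + x[1]*x[1] + x[2]*x[2] + x[3]*x[3] + x[4]*x[4] = 11
  r_xx[1] = x[0]*x[1] + x[1]*x[2] + x[2]*x[3] + x[3]*x[4] = 3
  r_xx[2] = x[0]*x[2] + x[1]*x[3] + x[2]*x[4] = 0
  r_xx[3] = x[0]*x[3] + x[1]*x[4] = -1
  r_xx[4] = x[0]*x[4] = -3
r_xx = [-3, -1, 0, 3, 11, 3, 0, -1, -3]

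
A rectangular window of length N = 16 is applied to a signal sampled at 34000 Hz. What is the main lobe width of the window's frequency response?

For a rectangular window of length N,
the main lobe width in frequency is 2*f_s/N.
= 2*34000/16 = 4250 Hz
This determines the minimum frequency separation for resolving two sinusoids.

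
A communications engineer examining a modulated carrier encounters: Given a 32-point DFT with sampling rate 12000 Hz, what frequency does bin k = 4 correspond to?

The frequency of DFT bin k is: f_k = k * f_s / N
f_4 = 4 * 12000 / 32 = 1500 Hz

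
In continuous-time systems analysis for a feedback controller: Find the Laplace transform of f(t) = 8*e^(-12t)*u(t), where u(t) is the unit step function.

Standard Laplace transform pair:
e^(-at)*u(t) <-> 1/(s+a)
With a = 12: L{8*e^(-12t)*u(t)} = 8/(s+12), ROC: Re(s) > -12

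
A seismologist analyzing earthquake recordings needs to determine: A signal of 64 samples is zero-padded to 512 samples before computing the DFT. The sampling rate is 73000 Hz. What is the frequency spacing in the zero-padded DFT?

Original DFT: N = 64, resolution = f_s/N = 73000/64 = 9125/8 Hz
Zero-padded DFT: N = 512, resolution = f_s/N = 73000/512 = 9125/64 Hz
Zero-padding interpolates the spectrum (finer frequency grid)
but does NOT improve the true spectral resolution (ability to resolve close frequencies).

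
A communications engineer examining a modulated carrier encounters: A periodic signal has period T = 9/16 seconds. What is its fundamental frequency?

The fundamental frequency is the reciprocal of the period.
f = 1/T = 1/(9/16) = 16/9 Hz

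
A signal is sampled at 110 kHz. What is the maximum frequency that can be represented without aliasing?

The maximum frequency that can be represented without aliasing
is the Nyquist frequency: f_max = f_s / 2 = 110 kHz / 2 = 55 kHz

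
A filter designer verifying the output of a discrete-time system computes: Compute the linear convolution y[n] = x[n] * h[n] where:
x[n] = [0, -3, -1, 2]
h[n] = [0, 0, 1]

y[n] = sum_k x[k]*h[n-k]. Output length = len(x) + len(h) - 1 = 4 + 3 - 1 = 6.
y[0] = 0*0 = 0
y[1] = -3*0 + 0*0 = 0
y[2] = -1*0 + -3*0 + 0*1 = 0
y[3] = 2*0 + -1*0 + -3*1 = -3
y[4] = 2*0 + -1*1 = -1
y[5] = 2*1 = 2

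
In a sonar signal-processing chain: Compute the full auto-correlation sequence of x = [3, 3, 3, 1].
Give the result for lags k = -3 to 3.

r_xx[k] = sum_m x[m]*x[m+k], indexed from 0, for k = -3 to 3:
  r_xx[-3] = x[3]*x[0] = 3
  r_xx[-2] = x[2]*x[0] + x[3]*x[1] = 12
  r_xx[-1] = x[1]*x[0] + x[2]*x[1] + x[3]*x[2] = 21
  r_xx[0] = x[0]*x[0] + x[1]*x[1] + x[2]*x[2] + x[3]*x[3] = 28
  r_xx[1] = x[0]*x[1] + x[1]*x[2] + x[2]*x[3] = 21
  r_xx[2] = x[0]*x[2] + x[1]*x[3] = 12
  r_xx[3] = x[0]*x[3] = 3
r_xx = [3, 12, 21, 28, 21, 12, 3]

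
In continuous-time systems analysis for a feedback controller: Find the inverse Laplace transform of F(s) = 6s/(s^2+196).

Standard pair: s/(s^2+w^2) <-> cos(wt)*u(t)
With k=6, w=14: f(t) = 6*cos(14t)*u(t)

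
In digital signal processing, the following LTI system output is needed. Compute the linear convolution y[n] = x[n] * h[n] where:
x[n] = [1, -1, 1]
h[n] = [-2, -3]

y[n] = sum_k x[k]*h[n-k]. Output length = len(x) + len(h) - 1 = 3 + 2 - 1 = 4.
y[0] = 1*-2 = -2
y[1] = -1*-2 + 1*-3 = -1
y[2] = 1*-2 + -1*-3 = 1
y[3] = 1*-3 = -3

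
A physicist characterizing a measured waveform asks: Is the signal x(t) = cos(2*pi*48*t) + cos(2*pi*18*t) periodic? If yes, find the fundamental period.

f1 = 48 Hz, f2 = 18 Hz
Period T1 = 1/48, T2 = 1/18
Ratio T1/T2 = 18/48, which is rational.
The signal is periodic with fundamental period T = 1/GCD(48,18) = 1/6 s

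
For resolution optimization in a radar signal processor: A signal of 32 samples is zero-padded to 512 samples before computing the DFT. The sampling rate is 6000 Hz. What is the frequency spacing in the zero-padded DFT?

Original DFT: N = 32, resolution = f_s/N = 6000/32 = 375/2 Hz
Zero-padded DFT: N = 512, resolution = f_s/N = 6000/512 = 375/32 Hz
Zero-padding interpolates the spectrum (finer frequency grid)
but does NOT improve the true spectral resolution (ability to resolve close frequencies).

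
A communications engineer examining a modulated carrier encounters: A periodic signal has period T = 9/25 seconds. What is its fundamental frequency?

The fundamental frequency is the reciprocal of the period.
f = 1/T = 1/(9/25) = 25/9 Hz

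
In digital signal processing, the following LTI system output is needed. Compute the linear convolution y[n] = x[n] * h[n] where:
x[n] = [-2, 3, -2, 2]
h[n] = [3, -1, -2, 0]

y[n] = sum_k x[k]*h[n-k]. Output length = len(x) + len(h) - 1 = 4 + 4 - 1 = 7.
y[0] = -2*3 = -6
y[1] = 3*3 + -2*-1 = 11
y[2] = -2*3 + 3*-1 + -2*-2 = -5
y[3] = 2*3 + -2*-1 + 3*-2 + -2*0 = 2
y[4] = 2*-1 + -2*-2 + 3*0 = 2
y[5] = 2*-2 + -2*0 = -4
y[6] = 2*0 = 0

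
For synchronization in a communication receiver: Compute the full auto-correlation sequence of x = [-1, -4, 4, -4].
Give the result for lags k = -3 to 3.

r_xx[k] = sum_m x[m]*x[m+k], indexed from 0, for k = -3 to 3:
  r_xx[-3] = x[3]*x[0] = 4
  r_xx[-2] = x[2]*x[0] + x[3]*x[1] = 12
  r_xx[-1] = x[1]*x[0] + x[2]*x[1] + x[3]*x[2] = -28
  r_xx[0] = x[0]*x[0] + x[1]*x[1] + x[2]*x[2] + x[3]*x[3] = 49
  r_xx[1] = x[0]*x[1] + x[1]*x[2] + x[2]*x[3] = -28
  r_xx[2] = x[0]*x[2] + x[1]*x[3] = 12
  r_xx[3] = x[0]*x[3] = 4
r_xx = [4, 12, -28, 49, -28, 12, 4]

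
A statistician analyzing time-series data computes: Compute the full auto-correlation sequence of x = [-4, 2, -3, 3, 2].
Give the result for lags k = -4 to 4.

r_xx[k] = sum_m x[m]*x[m+k], indexed from 0, for k = -4 to 4:
  r_xx[-4] = x[4]*x[0] = -8
  r_xx[-3] = x[3]*x[0] + x[4]*x[1] = -8
  r_xx[-2] = x[2]*x[0] + x[3]*x[1] + x[4]*x[2] = 12
  r_xx[-1] = x[1]*x[0] + x[2]*x[1] + x[3]*x[2] + x[4]*x[3] = -17
  r_xx[0] = x[0]*x[0] + x[1]*x[1] + x[2]*x[2] + x[3]*x[3] + x[4]*x[4] = 42
  r_xx[1] = x[0]*x[1] + x[1]*x[2] + x[2]*x[3] + x[3]*x[4] = -17
  r_xx[2] = x[0]*x[2] + x[1]*x[3] + x[2]*x[4] = 12
  r_xx[3] = x[0]*x[3] + x[1]*x[4] = -8
  r_xx[4] = x[0]*x[4] = -8
r_xx = [-8, -8, 12, -17, 42, -17, 12, -8, -8]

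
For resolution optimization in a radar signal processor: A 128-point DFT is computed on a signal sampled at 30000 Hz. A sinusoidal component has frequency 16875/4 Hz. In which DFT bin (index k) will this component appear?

DFT frequency resolution = f_s/N = 30000/128 = 1875/8 Hz
Bin index k = f_signal / resolution = 16875/4 / 1875/8 = 18
The signal frequency 16875/4 Hz falls in DFT bin k = 18.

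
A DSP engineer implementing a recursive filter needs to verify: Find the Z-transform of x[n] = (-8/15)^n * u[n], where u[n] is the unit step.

The Z-transform of a^n * u[n] is z/(z-a) for |z| > |a|.
Here a = -8/15, so X(z) = z/(z - (-8/15)) = 15z/(15z + 8)
ROC: |z| > 8/15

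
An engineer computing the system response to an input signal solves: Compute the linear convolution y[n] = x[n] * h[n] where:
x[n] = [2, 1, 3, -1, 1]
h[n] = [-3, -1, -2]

y[n] = sum_k x[k]*h[n-k]. Output length = len(x) + len(h) - 1 = 5 + 3 - 1 = 7.
y[0] = 2*-3 = -6
y[1] = 1*-3 + 2*-1 = -5
y[2] = 3*-3 + 1*-1 + 2*-2 = -14
y[3] = -1*-3 + 3*-1 + 1*-2 = -2
y[4] = 1*-3 + -1*-1 + 3*-2 = -8
y[5] = 1*-1 + -1*-2 = 1
y[6] = 1*-2 = -2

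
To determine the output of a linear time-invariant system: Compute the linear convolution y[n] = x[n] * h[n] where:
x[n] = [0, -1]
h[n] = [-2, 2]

y[n] = sum_k x[k]*h[n-k]. Output length = len(x) + len(h) - 1 = 2 + 2 - 1 = 3.
y[0] = 0*-2 = 0
y[1] = -1*-2 + 0*2 = 2
y[2] = -1*2 = -2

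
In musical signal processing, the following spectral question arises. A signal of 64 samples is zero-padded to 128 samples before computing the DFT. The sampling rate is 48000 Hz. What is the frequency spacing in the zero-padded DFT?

Original DFT: N = 64, resolution = f_s/N = 48000/64 = 750 Hz
Zero-padded DFT: N = 128, resolution = f_s/N = 48000/128 = 375 Hz
Zero-padding interpolates the spectrum (finer frequency grid)
but does NOT improve the true spectral resolution (ability to resolve close frequencies).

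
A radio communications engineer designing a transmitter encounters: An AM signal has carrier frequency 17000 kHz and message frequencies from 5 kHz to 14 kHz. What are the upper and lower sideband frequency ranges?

Upper sideband (USB) = fc + [fm_low, fm_high] = 17000 + [5, 14] = [17005, 17014] kHz
Lower sideband (LSB) = fc - [fm_high, fm_low] = 17000 - [14, 5] = [16986, 16995] kHz
Total occupied spectrum: 16986 kHz to 17014 kHz (plus carrier at 17000 kHz)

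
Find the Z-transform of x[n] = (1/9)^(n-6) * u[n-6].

Time-shifting property: if X(z) = Z{x[n]}, then Z{x[n-d]} = z^(-d) * X(z)
X(z) = z/(z - 1/9) for x[n] = (1/9)^n * u[n]
Z{x[n-6]} = z^(-6) * z/(z - 1/9) = z^(-5)/(z - 1/9)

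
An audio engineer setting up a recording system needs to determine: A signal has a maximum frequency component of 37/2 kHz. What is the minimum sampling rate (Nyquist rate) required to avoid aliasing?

By the Nyquist-Shannon sampling theorem,
the minimum sampling rate (Nyquist rate) must be at least 2 * f_max.
Nyquist rate = 2 * 37/2 kHz = 37 kHz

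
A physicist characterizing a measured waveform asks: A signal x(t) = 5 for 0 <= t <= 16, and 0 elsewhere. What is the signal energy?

Energy = integral of |x(t)|^2 dt over the signal duration
= 5^2 * 16 = 25 * 16 = 400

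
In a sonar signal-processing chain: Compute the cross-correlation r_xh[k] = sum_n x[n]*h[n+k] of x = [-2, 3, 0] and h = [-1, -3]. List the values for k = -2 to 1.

Both sequences indexed from 0 and zero outside their support.
Lags with overlap: k = -2 to 1.
  r_xh[-2] = x[2]*h[0] = 0
  r_xh[-1] = x[1]*h[0] + x[2]*h[1] = -3
  r_xh[0] = x[0]*h[0] + x[1]*h[1] = -7
  r_xh[1] = x[0]*h[1] = 6
r_xh = [0, -3, -7, 6] (for k = -2, ..., 1)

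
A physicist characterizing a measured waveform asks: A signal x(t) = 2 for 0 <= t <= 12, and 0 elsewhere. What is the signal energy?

Energy = integral of |x(t)|^2 dt over the signal duration
= 2^2 * 12 = 4 * 12 = 48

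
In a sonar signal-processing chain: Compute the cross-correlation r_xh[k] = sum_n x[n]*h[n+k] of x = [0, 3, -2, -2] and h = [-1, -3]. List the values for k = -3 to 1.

Both sequences indexed from 0 and zero outside their support.
Lags with overlap: k = -3 to 1.
  r_xh[-3] = x[3]*h[0] = 2
  r_xh[-2] = x[2]*h[0] + x[3]*h[1] = 8
  r_xh[-1] = x[1]*h[0] + x[2]*h[1] = 3
  r_xh[0] = x[0]*h[0] + x[1]*h[1] = -9
  r_xh[1] = x[0]*h[1] = 0
r_xh = [2, 8, 3, -9, 0] (for k = -3, ..., 1)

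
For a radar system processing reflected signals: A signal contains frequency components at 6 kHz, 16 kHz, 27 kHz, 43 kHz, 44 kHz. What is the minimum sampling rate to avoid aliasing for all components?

The highest frequency component is f_max = 44 kHz.
Nyquist rate = 2 * f_max = 2 * 44 kHz = 88 kHz.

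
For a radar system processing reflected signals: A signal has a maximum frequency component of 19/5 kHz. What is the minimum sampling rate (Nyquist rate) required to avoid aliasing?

By the Nyquist-Shannon sampling theorem,
the minimum sampling rate (Nyquist rate) must be at least 2 * f_max.
Nyquist rate = 2 * 19/5 kHz = 38/5 kHz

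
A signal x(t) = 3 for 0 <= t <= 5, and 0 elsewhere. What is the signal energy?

Energy = integral of |x(t)|^2 dt over the signal duration
= 3^2 * 5 = 9 * 5 = 45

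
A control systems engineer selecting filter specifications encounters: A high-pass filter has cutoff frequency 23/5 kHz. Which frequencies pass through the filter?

A high-pass filter passes all frequencies above the cutoff frequency 23/5 kHz and attenuates lower frequencies.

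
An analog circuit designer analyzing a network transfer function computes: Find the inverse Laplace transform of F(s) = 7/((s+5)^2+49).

Standard pair: w/((s+a)^2+w^2) <-> e^(-at)*sin(wt)*u(t)
With a=5, w=7: f(t) = e^(-5t)*sin(7t)*u(t)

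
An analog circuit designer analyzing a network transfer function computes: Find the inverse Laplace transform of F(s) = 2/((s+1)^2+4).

Standard pair: w/((s+a)^2+w^2) <-> e^(-at)*sin(wt)*u(t)
With a=1, w=2: f(t) = e^(-t)*sin(2t)*u(t)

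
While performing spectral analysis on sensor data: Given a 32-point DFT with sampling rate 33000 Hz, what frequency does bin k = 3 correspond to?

The frequency of DFT bin k is: f_k = k * f_s / N
f_3 = 3 * 33000 / 32 = 12375/4 Hz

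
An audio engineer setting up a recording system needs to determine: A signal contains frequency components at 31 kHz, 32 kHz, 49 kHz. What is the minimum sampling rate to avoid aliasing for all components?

The highest frequency component is f_max = 49 kHz.
Nyquist rate = 2 * f_max = 2 * 49 kHz = 98 kHz.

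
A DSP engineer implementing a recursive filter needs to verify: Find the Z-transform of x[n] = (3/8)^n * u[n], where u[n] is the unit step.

The Z-transform of a^n * u[n] is z/(z-a) for |z| > |a|.
Here a = 3/8, so X(z) = z/(z - (3/8)) = 8z/(8z - 3)
ROC: |z| > 3/8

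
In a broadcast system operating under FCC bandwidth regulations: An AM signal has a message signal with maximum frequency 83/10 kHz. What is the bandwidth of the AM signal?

In AM (double-sideband), the bandwidth is twice the message frequency.
BW = 2 * f_m = 2 * 83/10 kHz = 83/5 kHz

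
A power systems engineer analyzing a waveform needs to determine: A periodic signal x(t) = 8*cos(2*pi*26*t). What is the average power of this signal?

Average power of A*cos(wt) is A^2/2.
P = 8^2 / 2 = 64/2 = 32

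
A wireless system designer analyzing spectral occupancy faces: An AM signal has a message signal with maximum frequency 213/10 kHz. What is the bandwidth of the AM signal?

In AM (double-sideband), the bandwidth is twice the message frequency.
BW = 2 * f_m = 2 * 213/10 kHz = 213/5 kHz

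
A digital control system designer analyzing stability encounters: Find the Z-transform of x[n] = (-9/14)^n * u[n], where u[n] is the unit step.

The Z-transform of a^n * u[n] is z/(z-a) for |z| > |a|.
Here a = -9/14, so X(z) = z/(z - (-9/14)) = 14z/(14z + 9)
ROC: |z| > 9/14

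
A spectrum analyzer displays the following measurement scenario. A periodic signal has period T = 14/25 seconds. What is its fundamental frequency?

The fundamental frequency is the reciprocal of the period.
f = 1/T = 1/(14/25) = 25/14 Hz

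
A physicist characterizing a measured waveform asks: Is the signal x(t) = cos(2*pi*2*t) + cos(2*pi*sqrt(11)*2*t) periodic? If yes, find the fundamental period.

f1 = 2 Hz, f2 = 2*sqrt(11) Hz
Ratio f2/f1 = sqrt(11), which is irrational.
Since the frequency ratio is irrational, no common period exists.
The signal is not periodic.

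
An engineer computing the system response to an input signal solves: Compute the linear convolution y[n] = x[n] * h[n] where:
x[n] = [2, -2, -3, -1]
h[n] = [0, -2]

y[n] = sum_k x[k]*h[n-k]. Output length = len(x) + len(h) - 1 = 4 + 2 - 1 = 5.
y[0] = 2*0 = 0
y[1] = -2*0 + 2*-2 = -4
y[2] = -3*0 + -2*-2 = 4
y[3] = -1*0 + -3*-2 = 6
y[4] = -1*-2 = 2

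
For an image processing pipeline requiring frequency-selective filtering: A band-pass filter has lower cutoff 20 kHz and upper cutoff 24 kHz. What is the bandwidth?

Bandwidth = f_high - f_low
= 24 kHz - 20 kHz = 4 kHz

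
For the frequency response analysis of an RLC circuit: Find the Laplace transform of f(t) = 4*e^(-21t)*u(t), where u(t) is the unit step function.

Standard Laplace transform pair:
e^(-at)*u(t) <-> 1/(s+a)
With a = 21: L{4*e^(-21t)*u(t)} = 4/(s+21), ROC: Re(s) > -21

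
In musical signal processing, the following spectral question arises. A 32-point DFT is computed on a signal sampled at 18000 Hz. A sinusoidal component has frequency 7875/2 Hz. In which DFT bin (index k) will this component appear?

DFT frequency resolution = f_s/N = 18000/32 = 1125/2 Hz
Bin index k = f_signal / resolution = 7875/2 / 1125/2 = 7
The signal frequency 7875/2 Hz falls in DFT bin k = 7.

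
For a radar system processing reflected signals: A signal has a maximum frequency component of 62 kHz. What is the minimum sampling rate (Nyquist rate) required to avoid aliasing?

By the Nyquist-Shannon sampling theorem,
the minimum sampling rate (Nyquist rate) must be at least 2 * f_max.
Nyquist rate = 2 * 62 kHz = 124 kHz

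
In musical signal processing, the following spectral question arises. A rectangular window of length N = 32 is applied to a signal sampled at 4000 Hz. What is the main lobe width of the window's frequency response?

For a rectangular window of length N,
the main lobe width in frequency is 2*f_s/N.
= 2*4000/32 = 250 Hz
This determines the minimum frequency separation for resolving two sinusoids.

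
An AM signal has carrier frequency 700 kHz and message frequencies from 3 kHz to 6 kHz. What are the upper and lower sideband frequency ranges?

Upper sideband (USB) = fc + [fm_low, fm_high] = 700 + [3, 6] = [703, 706] kHz
Lower sideband (LSB) = fc - [fm_high, fm_low] = 700 - [6, 3] = [694, 697] kHz
Total occupied spectrum: 694 kHz to 706 kHz (plus carrier at 700 kHz)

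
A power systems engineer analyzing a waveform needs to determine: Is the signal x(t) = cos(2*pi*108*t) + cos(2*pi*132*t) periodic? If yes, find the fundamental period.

f1 = 108 Hz, f2 = 132 Hz
Period T1 = 1/108, T2 = 1/132
Ratio T1/T2 = 132/108, which is rational.
The signal is periodic with fundamental period T = 1/GCD(108,132) = 1/12 s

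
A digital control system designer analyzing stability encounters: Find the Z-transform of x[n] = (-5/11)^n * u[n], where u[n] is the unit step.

The Z-transform of a^n * u[n] is z/(z-a) for |z| > |a|.
Here a = -5/11, so X(z) = z/(z - (-5/11)) = 11z/(11z + 5)
ROC: |z| > 5/11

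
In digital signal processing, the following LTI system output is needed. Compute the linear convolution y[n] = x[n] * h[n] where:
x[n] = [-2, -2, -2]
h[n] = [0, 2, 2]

y[n] = sum_k x[k]*h[n-k]. Output length = len(x) + len(h) - 1 = 3 + 3 - 1 = 5.
y[0] = -2*0 = 0
y[1] = -2*0 + -2*2 = -4
y[2] = -2*0 + -2*2 + -2*2 = -8
y[3] = -2*2 + -2*2 = -8
y[4] = -2*2 = -4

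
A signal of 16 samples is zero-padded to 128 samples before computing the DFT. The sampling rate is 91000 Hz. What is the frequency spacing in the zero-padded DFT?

Original DFT: N = 16, resolution = f_s/N = 91000/16 = 11375/2 Hz
Zero-padded DFT: N = 128, resolution = f_s/N = 91000/128 = 11375/16 Hz
Zero-padding interpolates the spectrum (finer frequency grid)
but does NOT improve the true spectral resolution (ability to resolve close frequencies).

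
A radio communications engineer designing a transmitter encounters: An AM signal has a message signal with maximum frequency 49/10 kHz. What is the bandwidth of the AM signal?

In AM (double-sideband), the bandwidth is twice the message frequency.
BW = 2 * f_m = 2 * 49/10 kHz = 49/5 kHz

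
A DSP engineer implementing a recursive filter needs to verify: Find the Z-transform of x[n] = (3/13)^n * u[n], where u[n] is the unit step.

The Z-transform of a^n * u[n] is z/(z-a) for |z| > |a|.
Here a = 3/13, so X(z) = z/(z - (3/13)) = 13z/(13z - 3)
ROC: |z| > 3/13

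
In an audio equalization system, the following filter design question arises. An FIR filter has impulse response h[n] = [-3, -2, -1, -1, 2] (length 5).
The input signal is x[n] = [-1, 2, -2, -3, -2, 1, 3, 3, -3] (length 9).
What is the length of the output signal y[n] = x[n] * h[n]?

For linear convolution, the output length is:
len(y) = len(x) + len(h) - 1 = 9 + 5 - 1 = 13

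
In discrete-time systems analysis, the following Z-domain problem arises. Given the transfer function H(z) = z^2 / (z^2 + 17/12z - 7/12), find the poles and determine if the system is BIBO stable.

Poles are roots of the denominator: z^2 + 17/12z - 7/12 = 0.
Quadratic formula: z = [-(17/12) +/- sqrt((17/12)^2 - 4*(-7/12))] / 2
Discriminant = 289/144 + 7/3 = 625/144; sqrt = 25/12.
z = (-17/12 +/- 25/12) / 2 => z = 1/3 or z = -7/4.
|p1| = 7/4, |p2| = 1/3.
For BIBO stability, all poles must lie inside the unit circle (|p| < 1).
System is UNSTABLE since at least one |p| >= 1.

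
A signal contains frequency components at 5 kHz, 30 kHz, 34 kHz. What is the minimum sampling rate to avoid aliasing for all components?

The highest frequency component is f_max = 34 kHz.
Nyquist rate = 2 * f_max = 2 * 34 kHz = 68 kHz.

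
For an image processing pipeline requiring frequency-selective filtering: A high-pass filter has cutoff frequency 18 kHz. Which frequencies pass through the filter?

A high-pass filter passes all frequencies above the cutoff frequency 18 kHz and attenuates lower frequencies.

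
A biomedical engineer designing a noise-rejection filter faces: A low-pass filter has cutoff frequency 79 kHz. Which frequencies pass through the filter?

A low-pass filter passes all frequencies below the cutoff frequency 79 kHz and attenuates higher frequencies.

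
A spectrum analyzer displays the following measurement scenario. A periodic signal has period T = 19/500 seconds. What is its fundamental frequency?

The fundamental frequency is the reciprocal of the period.
f = 1/T = 1/(19/500) = 500/19 Hz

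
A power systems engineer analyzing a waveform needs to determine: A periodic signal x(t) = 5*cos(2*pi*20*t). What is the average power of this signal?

Average power of A*cos(wt) is A^2/2.
P = 5^2 / 2 = 25/2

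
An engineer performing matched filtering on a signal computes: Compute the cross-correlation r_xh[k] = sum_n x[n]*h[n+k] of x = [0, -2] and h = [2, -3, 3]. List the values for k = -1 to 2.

Both sequences indexed from 0 and zero outside their support.
Lags with overlap: k = -1 to 2.
  r_xh[-1] = x[1]*h[0] = -4
  r_xh[0] = x[0]*h[0] + x[1]*h[1] = 6
  r_xh[1] = x[0]*h[1] + x[1]*h[2] = -6
  r_xh[2] = x[0]*h[2] = 0
r_xh = [-4, 6, -6, 0] (for k = -1, ..., 2)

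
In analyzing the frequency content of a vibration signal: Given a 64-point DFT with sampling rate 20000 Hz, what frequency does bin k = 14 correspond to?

The frequency of DFT bin k is: f_k = k * f_s / N
f_14 = 14 * 20000 / 64 = 4375 Hz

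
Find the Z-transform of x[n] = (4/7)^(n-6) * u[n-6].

Time-shifting property: if X(z) = Z{x[n]}, then Z{x[n-d]} = z^(-d) * X(z)
X(z) = z/(z - 4/7) for x[n] = (4/7)^n * u[n]
Z{x[n-6]} = z^(-6) * z/(z - 4/7) = z^(-5)/(z - 4/7)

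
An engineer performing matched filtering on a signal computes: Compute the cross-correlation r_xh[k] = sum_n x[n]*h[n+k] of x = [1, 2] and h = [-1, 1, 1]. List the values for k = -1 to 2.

Both sequences indexed from 0 and zero outside their support.
Lags with overlap: k = -1 to 2.
  r_xh[-1] = x[1]*h[0] = -2
  r_xh[0] = x[0]*h[0] + x[1]*h[1] = 1
  r_xh[1] = x[0]*h[1] + x[1]*h[2] = 3
  r_xh[2] = x[0]*h[2] = 1
r_xh = [-2, 1, 3, 1] (for k = -1, ..., 2)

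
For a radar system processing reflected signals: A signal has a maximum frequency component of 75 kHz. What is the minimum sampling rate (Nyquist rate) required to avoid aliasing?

By the Nyquist-Shannon sampling theorem,
the minimum sampling rate (Nyquist rate) must be at least 2 * f_max.
Nyquist rate = 2 * 75 kHz = 150 kHz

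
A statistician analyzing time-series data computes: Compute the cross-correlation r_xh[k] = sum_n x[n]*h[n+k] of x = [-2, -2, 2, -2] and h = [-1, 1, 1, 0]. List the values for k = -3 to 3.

Both sequences indexed from 0 and zero outside their support.
Lags with overlap: k = -3 to 3.
  r_xh[-3] = x[3]*h[0] = 2
  r_xh[-2] = x[2]*h[0] + x[3]*h[1] = -4
  r_xh[-1] = x[1]*h[0] + x[2]*h[1] + x[3]*h[2] = 2
  r_xh[0] = x[0]*h[0] + x[1]*h[1] + x[2]*h[2] + x[3]*h[3] = 2
  r_xh[1] = x[0]*h[1] + x[1]*h[2] + x[2]*h[3] = -4
  r_xh[2] = x[0]*h[2] + x[1]*h[3] = -2
  r_xh[3] = x[0]*h[3] = 0
r_xh = [2, -4, 2, 2, -4, -2, 0] (for k = -3, ..., 3)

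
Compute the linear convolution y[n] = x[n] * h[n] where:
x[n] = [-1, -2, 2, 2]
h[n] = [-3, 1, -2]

y[n] = sum_k x[k]*h[n-k]. Output length = len(x) + len(h) - 1 = 4 + 3 - 1 = 6.
y[0] = -1*-3 = 3
y[1] = -2*-3 + -1*1 = 5
y[2] = 2*-3 + -2*1 + -1*-2 = -6
y[3] = 2*-3 + 2*1 + -2*-2 = 0
y[4] = 2*1 + 2*-2 = -2
y[5] = 2*-2 = -4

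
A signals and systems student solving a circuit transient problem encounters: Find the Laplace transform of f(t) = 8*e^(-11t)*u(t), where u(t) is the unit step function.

Standard Laplace transform pair:
e^(-at)*u(t) <-> 1/(s+a)
With a = 11: L{8*e^(-11t)*u(t)} = 8/(s+11), ROC: Re(s) > -11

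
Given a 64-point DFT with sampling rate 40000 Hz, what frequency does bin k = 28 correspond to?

The frequency of DFT bin k is: f_k = k * f_s / N
f_28 = 28 * 40000 / 64 = 17500 Hz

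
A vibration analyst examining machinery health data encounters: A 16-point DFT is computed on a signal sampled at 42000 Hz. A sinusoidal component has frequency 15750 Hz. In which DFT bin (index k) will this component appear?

DFT frequency resolution = f_s/N = 42000/16 = 2625 Hz
Bin index k = f_signal / resolution = 15750 / 2625 = 6
The signal frequency 15750 Hz falls in DFT bin k = 6.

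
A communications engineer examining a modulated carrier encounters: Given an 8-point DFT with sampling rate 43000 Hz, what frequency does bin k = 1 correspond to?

The frequency of DFT bin k is: f_k = k * f_s / N
f_1 = 1 * 43000 / 8 = 5375 Hz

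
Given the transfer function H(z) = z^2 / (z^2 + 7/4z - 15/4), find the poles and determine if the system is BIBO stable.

Poles are roots of the denominator: z^2 + 7/4z - 15/4 = 0.
Quadratic formula: z = [-(7/4) +/- sqrt((7/4)^2 - 4*(-15/4))] / 2
Discriminant = 49/16 + 15 = 289/16; sqrt = 17/4.
z = (-7/4 +/- 17/4) / 2 => z = 5/4 or z = -3.
|p1| = 3, |p2| = 5/4.
For BIBO stability, all poles must lie inside the unit circle (|p| < 1).
System is UNSTABLE since at least one |p| >= 1.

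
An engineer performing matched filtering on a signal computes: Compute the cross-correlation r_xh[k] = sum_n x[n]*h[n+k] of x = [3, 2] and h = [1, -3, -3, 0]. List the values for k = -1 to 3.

Both sequences indexed from 0 and zero outside their support.
Lags with overlap: k = -1 to 3.
  r_xh[-1] = x[1]*h[0] = 2
  r_xh[0] = x[0]*h[0] + x[1]*h[1] = -3
  r_xh[1] = x[0]*h[1] + x[1]*h[2] = -15
  r_xh[2] = x[0]*h[2] + x[1]*h[3] = -9
  r_xh[3] = x[0]*h[3] = 0
r_xh = [2, -3, -15, -9, 0] (for k = -1, ..., 3)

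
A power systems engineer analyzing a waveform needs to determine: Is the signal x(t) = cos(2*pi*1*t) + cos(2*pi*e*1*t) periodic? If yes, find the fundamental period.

f1 = 1 Hz, f2 = 1*e Hz
Ratio f2/f1 = e, which is irrational.
Since the frequency ratio is irrational, no common period exists.
The signal is not periodic.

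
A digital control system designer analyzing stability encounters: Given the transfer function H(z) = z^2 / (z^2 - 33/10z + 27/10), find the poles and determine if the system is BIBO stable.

Poles are roots of the denominator: z^2 - 33/10z + 27/10 = 0.
Quadratic formula: z = [-(-33/10) +/- sqrt((-33/10)^2 - 4*(27/10))] / 2
Discriminant = 1089/100 - 54/5 = 9/100; sqrt = 3/10.
z = (33/10 +/- 3/10) / 2 => z = 9/5 or z = 3/2.
|p1| = 3/2, |p2| = 9/5.
For BIBO stability, all poles must lie inside the unit circle (|p| < 1).
System is UNSTABLE since at least one |p| >= 1.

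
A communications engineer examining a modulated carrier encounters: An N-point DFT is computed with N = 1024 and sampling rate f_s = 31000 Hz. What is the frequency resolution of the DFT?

DFT frequency resolution = f_s / N
= 31000 / 1024 = 3875/128 Hz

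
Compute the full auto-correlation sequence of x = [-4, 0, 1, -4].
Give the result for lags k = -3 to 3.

r_xx[k] = sum_m x[m]*x[m+k], indexed from 0, for k = -3 to 3:
  r_xx[-3] = x[3]*x[0] = 16
  r_xx[-2] = x[2]*x[0] + x[3]*x[1] = -4
  r_xx[-1] = x[1]*x[0] + x[2]*x[1] + x[3]*x[2] = -4
  r_xx[0] = x[0]*x[0] + x[1]*x[1] + x[2]*x[2] + x[3]*x[3] = 33
  r_xx[1] = x[0]*x[1] + x[1]*x[2] + x[2]*x[3] = -4
  r_xx[2] = x[0]*x[2] + x[1]*x[3] = -4
  r_xx[3] = x[0]*x[3] = 16
r_xx = [16, -4, -4, 33, -4, -4, 16]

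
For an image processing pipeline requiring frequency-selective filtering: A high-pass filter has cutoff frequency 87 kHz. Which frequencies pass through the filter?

A high-pass filter passes all frequencies above the cutoff frequency 87 kHz and attenuates lower frequencies.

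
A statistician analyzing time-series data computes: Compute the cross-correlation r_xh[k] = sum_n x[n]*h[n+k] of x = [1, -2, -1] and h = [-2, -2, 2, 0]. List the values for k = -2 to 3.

Both sequences indexed from 0 and zero outside their support.
Lags with overlap: k = -2 to 3.
  r_xh[-2] = x[2]*h[0] = 2
  r_xh[-1] = x[1]*h[0] + x[2]*h[1] = 6
  r_xh[0] = x[0]*h[0] + x[1]*h[1] + x[2]*h[2] = 0
  r_xh[1] = x[0]*h[1] + x[1]*h[2] + x[2]*h[3] = -6
  r_xh[2] = x[0]*h[2] + x[1]*h[3] = 2
  r_xh[3] = x[0]*h[3] = 0
r_xh = [2, 6, 0, -6, 2, 0] (for k = -2, ..., 3)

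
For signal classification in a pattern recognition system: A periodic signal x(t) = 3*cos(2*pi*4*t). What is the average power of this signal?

Average power of A*cos(wt) is A^2/2.
P = 3^2 / 2 = 9/2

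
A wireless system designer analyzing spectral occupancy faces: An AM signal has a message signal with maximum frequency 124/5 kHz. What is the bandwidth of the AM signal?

In AM (double-sideband), the bandwidth is twice the message frequency.
BW = 2 * f_m = 2 * 124/5 kHz = 248/5 kHz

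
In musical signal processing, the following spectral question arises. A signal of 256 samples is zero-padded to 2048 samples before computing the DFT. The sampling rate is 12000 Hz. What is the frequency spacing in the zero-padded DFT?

Original DFT: N = 256, resolution = f_s/N = 12000/256 = 375/8 Hz
Zero-padded DFT: N = 2048, resolution = f_s/N = 12000/2048 = 375/64 Hz
Zero-padding interpolates the spectrum (finer frequency grid)
but does NOT improve the true spectral resolution (ability to resolve close frequencies).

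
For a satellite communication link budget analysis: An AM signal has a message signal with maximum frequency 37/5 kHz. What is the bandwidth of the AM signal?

In AM (double-sideband), the bandwidth is twice the message frequency.
BW = 2 * f_m = 2 * 37/5 kHz = 74/5 kHz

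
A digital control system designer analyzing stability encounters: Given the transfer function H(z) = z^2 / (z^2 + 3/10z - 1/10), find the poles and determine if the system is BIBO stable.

Poles are roots of the denominator: z^2 + 3/10z - 1/10 = 0.
Quadratic formula: z = [-(3/10) +/- sqrt((3/10)^2 - 4*(-1/10))] / 2
Discriminant = 9/100 + 2/5 = 49/100; sqrt = 7/10.
z = (-3/10 +/- 7/10) / 2 => z = 1/5 or z = -1/2.
|p1| = 1/5, |p2| = 1/2.
For BIBO stability, all poles must lie inside the unit circle (|p| < 1).
System is STABLE since both |p| < 1.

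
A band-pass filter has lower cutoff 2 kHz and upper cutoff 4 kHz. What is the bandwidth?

Bandwidth = f_high - f_low
= 4 kHz - 2 kHz = 2 kHz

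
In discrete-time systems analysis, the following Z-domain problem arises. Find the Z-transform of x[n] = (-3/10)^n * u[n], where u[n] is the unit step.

The Z-transform of a^n * u[n] is z/(z-a) for |z| > |a|.
Here a = -3/10, so X(z) = z/(z - (-3/10)) = 10z/(10z + 3)
ROC: |z| > 3/10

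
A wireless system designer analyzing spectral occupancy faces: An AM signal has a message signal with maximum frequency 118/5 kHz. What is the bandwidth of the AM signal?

In AM (double-sideband), the bandwidth is twice the message frequency.
BW = 2 * f_m = 2 * 118/5 kHz = 236/5 kHz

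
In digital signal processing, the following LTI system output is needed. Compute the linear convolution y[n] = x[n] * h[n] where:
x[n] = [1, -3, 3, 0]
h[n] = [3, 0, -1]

y[n] = sum_k x[k]*h[n-k]. Output length = len(x) + len(h) - 1 = 4 + 3 - 1 = 6.
y[0] = 1*3 = 3
y[1] = -3*3 + 1*0 = -9
y[2] = 3*3 + -3*0 + 1*-1 = 8
y[3] = 0*3 + 3*0 + -3*-1 = 3
y[4] = 0*0 + 3*-1 = -3
y[5] = 0*-1 = 0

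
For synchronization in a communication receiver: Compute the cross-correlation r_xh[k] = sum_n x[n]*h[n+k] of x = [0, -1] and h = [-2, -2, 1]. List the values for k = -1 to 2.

Both sequences indexed from 0 and zero outside their support.
Lags with overlap: k = -1 to 2.
  r_xh[-1] = x[1]*h[0] = 2
  r_xh[0] = x[0]*h[0] + x[1]*h[1] = 2
  r_xh[1] = x[0]*h[1] + x[1]*h[2] = -1
  r_xh[2] = x[0]*h[2] = 0
r_xh = [2, 2, -1, 0] (for k = -1, ..., 2)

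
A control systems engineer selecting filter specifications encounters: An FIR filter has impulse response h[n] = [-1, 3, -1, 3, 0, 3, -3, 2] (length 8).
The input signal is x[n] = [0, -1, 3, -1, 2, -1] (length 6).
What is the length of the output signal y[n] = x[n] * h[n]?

For linear convolution, the output length is:
len(y) = len(x) + len(h) - 1 = 6 + 8 - 1 = 13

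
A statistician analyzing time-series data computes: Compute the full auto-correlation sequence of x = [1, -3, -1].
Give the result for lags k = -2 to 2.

r_xx[k] = sum_m x[m]*x[m+k], indexed from 0, for k = -2 to 2:
  r_xx[-2] = x[2]*x[0] = -1
  r_xx[-1] = x[1]*x[0] + x[2]*x[1] = 0
  r_xx[0] = x[0]*x[0] + x[1]*x[1] + x[2]*x[2] = 11
  r_xx[1] = x[0]*x[1] + x[1]*x[2] = 0
  r_xx[2] = x[0]*x[2] = -1
r_xx = [-1, 0, 11, 0, -1]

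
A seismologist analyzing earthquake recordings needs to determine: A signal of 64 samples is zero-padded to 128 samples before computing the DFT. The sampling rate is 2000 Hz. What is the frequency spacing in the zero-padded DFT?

Original DFT: N = 64, resolution = f_s/N = 2000/64 = 125/4 Hz
Zero-padded DFT: N = 128, resolution = f_s/N = 2000/128 = 125/8 Hz
Zero-padding interpolates the spectrum (finer frequency grid)
but does NOT improve the true spectral resolution (ability to resolve close frequencies).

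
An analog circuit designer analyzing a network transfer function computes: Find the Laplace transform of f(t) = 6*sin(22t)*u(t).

Standard pair: sin(wt)*u(t) <-> w/(s^2+w^2)
With w = 22: L{6*sin(22t)*u(t)} = 132/(s^2+484)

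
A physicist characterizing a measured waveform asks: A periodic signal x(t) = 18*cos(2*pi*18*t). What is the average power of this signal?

Average power of A*cos(wt) is A^2/2.
P = 18^2 / 2 = 324/2 = 162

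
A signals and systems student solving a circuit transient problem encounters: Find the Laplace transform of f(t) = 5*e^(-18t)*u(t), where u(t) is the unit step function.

Standard Laplace transform pair:
e^(-at)*u(t) <-> 1/(s+a)
With a = 18: L{5*e^(-18t)*u(t)} = 5/(s+18), ROC: Re(s) > -18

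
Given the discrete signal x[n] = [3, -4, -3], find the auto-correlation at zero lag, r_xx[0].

The auto-correlation at zero lag r_xx[0] equals the signal energy.
r_xx[0] = sum of x[n]^2 = 3^2 + (-4)^2 + (-3)^2
= 9 + 16 + 9 = 34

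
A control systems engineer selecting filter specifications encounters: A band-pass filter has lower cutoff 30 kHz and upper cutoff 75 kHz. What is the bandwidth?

Bandwidth = f_high - f_low
= 75 kHz - 30 kHz = 45 kHz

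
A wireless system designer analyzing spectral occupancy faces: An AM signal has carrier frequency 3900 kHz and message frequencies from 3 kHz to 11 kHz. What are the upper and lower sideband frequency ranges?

Upper sideband (USB) = fc + [fm_low, fm_high] = 3900 + [3, 11] = [3903, 3911] kHz
Lower sideband (LSB) = fc - [fm_high, fm_low] = 3900 - [11, 3] = [3889, 3897] kHz
Total occupied spectrum: 3889 kHz to 3911 kHz (plus carrier at 3900 kHz)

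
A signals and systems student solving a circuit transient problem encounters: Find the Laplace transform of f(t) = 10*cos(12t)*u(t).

Standard pair: cos(wt)*u(t) <-> s/(s^2+w^2)
With w = 12: L{10*cos(12t)*u(t)} = 10s/(s^2+144)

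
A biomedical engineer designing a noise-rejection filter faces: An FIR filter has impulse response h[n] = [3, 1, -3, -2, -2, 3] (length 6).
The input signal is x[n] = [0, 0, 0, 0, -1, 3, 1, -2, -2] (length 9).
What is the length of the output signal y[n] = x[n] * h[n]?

For linear convolution, the output length is:
len(y) = len(x) + len(h) - 1 = 9 + 6 - 1 = 14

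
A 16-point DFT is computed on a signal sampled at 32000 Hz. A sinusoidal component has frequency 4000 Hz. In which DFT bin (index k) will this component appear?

DFT frequency resolution = f_s/N = 32000/16 = 2000 Hz
Bin index k = f_signal / resolution = 4000 / 2000 = 2
The signal frequency 4000 Hz falls in DFT bin k = 2.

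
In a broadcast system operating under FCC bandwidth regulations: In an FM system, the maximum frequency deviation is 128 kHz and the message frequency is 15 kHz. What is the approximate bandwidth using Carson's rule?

Carson's rule: BW = 2*(delta_f + f_m)
= 2*(128 + 15) kHz = 286 kHz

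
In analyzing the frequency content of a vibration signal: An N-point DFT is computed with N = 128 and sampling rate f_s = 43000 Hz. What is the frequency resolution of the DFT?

DFT frequency resolution = f_s / N
= 43000 / 128 = 5375/16 Hz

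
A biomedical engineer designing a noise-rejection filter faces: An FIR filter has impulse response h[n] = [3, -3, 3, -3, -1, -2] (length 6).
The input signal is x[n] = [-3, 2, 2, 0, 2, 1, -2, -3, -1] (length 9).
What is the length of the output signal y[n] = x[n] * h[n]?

For linear convolution, the output length is:
len(y) = len(x) + len(h) - 1 = 9 + 6 - 1 = 14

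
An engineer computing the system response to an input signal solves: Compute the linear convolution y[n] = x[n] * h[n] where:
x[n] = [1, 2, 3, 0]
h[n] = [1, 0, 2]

y[n] = sum_k x[k]*h[n-k]. Output length = len(x) + len(h) - 1 = 4 + 3 - 1 = 6.
y[0] = 1*1 = 1
y[1] = 2*1 + 1*0 = 2
y[2] = 3*1 + 2*0 + 1*2 = 5
y[3] = 0*1 + 3*0 + 2*2 = 4
y[4] = 0*0 + 3*2 = 6
y[5] = 0*2 = 0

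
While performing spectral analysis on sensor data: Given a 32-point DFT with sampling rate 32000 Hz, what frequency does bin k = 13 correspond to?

The frequency of DFT bin k is: f_k = k * f_s / N
f_13 = 13 * 32000 / 32 = 13000 Hz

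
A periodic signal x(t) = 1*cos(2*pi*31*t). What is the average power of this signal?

Average power of A*cos(wt) is A^2/2.
P = 1^2 / 2 = 1/2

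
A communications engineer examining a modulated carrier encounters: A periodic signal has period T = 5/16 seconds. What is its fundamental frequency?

The fundamental frequency is the reciprocal of the period.
f = 1/T = 1/(5/16) = 16/5 Hz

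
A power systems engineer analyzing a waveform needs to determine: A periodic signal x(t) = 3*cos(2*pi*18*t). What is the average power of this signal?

Average power of A*cos(wt) is A^2/2.
P = 3^2 / 2 = 9/2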